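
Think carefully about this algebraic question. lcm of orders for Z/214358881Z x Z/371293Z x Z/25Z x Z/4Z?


Exponent = lcm of the cyclic orders; pairwise coprime => product.
11^8*13^5*5^2*2^2=214358881*371293*25*4=7958995200313300


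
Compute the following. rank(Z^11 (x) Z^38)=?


rank(M(x)N) = rank(M)*rank(N)
11*38 = 418


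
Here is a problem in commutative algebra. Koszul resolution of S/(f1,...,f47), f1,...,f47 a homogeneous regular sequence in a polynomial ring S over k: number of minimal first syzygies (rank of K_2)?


Regular sequence => Koszul complex is the minimal free resolution.
Syz_1 minimally generated by Koszul relations f_i*e_j - f_j*e_i (i<j): mu(Syz_1) = beta_2 = C(m,2) = m(m-1)/2
m=47
47*46/2 = 1081


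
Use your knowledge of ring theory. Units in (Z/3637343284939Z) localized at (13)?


Local ring = Z/10604499373Z.
phi(10604499373) = 13^8*(13-1) = 9788768652


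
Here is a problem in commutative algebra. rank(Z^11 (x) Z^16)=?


rank(M(x)N) = rank(M)*rank(N)
11*16 = 176


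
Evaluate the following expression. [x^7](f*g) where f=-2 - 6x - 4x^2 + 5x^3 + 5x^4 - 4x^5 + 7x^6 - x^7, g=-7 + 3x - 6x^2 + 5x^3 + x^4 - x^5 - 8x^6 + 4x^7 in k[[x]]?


[x^7] = sum a_i*b_j, i+j=7
  -2*4=-8
  -6*-8=48
  -4*-1=4
  5*1=5
  5*5=25
  -4*-6=24
  7*3=21
  -1*-7=7
Sum=126


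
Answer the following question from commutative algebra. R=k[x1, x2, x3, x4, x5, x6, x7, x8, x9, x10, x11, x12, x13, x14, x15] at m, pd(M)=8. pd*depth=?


pd+depth=15
depth=15-8=7
pd*depth=8*7=56


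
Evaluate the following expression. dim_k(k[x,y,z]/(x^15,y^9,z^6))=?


Basis: x^iy^jz^k, i<15,j<9,k<6
15*9*6=810


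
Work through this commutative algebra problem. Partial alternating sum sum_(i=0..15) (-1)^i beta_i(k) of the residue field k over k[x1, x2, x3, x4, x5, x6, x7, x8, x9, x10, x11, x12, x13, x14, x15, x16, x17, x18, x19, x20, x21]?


Koszul resolution: beta_i(k)=C(n,i), n=21
sum_(i=0..p) (-1)^i C(n,i) = (-1)^p C(n-1,p)
(-1)^15*C(20,15) = (-1)^15*15504 = -15504


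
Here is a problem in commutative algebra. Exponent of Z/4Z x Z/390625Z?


Exponent = lcm of the cyclic orders; pairwise coprime => product.
2^2*5^8=4*390625=1562500


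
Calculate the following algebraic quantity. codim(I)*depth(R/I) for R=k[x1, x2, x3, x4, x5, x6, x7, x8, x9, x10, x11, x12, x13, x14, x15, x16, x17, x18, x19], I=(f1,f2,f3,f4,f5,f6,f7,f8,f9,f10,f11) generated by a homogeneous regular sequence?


codim=11, depth=dim(R/I)=19-11=8
Product=11*8=88


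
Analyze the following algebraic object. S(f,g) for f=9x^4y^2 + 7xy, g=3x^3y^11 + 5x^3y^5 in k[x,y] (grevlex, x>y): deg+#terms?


LT(f)=9x^4y^2, LT(g)=3x^3y^11
lcm(LM)=x^4y^11
S(f,g) (scaled by 27 to clear denominators) = 3y^9*f - 9x*g = 21xy^10 - 45x^4y^5
2 terms, deg 11.
11+2=13


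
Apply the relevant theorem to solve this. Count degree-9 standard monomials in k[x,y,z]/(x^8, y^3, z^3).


Need i<8, j<3, k<3 with i+j+k=9.
For each i, j ranges over max(0,9-i-2)..min(2,9-i):
  i=0: j in [7,2] -> 0
  i=1: j in [6,2] -> 0
  i=2: j in [5,2] -> 0
  i=3: j in [4,2] -> 0
  i=4: j in [3,2] -> 0
  i=5: j in [2,2] -> 1
  i=6: j in [1,2] -> 2
  i=7: j in [0,2] -> 3
H(9) = 0+0+0+0+0+1+2+3 = 6


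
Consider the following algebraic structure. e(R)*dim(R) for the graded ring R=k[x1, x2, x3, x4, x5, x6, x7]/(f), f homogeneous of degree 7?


e(R)=deg(f)=7, dim(R)=7-1=6
e*dim=7*6=42


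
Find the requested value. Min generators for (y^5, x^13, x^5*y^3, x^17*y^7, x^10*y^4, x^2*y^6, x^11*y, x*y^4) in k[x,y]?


Remove redundant (divisible by others).
x^10*y^4 redundant.
x^17*y^7 redundant.
x^2*y^6 redundant.
Min: x^13, x^11*y, x^5*y^3, x*y^4, y^5
Count=5


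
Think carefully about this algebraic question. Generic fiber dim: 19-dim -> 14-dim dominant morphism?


dim(fiber)=dim(X)-dim(Y)=19-14=5


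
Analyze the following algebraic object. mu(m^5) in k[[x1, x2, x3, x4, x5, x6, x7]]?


C(n+d-1,d)=C(11,5)=462


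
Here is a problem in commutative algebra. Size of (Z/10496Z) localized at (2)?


2-primary part: 10496=2^8*41
Size=2^8=256


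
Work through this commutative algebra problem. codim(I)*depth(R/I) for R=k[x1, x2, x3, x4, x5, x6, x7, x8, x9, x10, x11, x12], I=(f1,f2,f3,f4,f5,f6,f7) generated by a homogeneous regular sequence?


codim=7, depth=dim(R/I)=12-7=5
Product=7*5=35


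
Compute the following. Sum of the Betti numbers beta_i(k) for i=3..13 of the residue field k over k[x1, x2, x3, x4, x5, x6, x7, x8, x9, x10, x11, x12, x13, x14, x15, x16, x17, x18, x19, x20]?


Koszul resolution: beta_i(k)=C(n,i), n=20
C(20,3)=1140, C(20,4)=4845, C(20,5)=15504, C(20,6)=38760, C(20,7)=77520, C(20,8)=125970, C(20,9)=167960, C(20,10)=184756, C(20,11)=167960, C(20,12)=125970, C(20,13)=77520
Sum=987905


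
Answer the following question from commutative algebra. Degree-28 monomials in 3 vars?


C(d+n-1,n-1)=C(30,2)=435


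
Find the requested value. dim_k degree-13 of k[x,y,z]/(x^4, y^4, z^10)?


Need i<4, j<4, k<10 with i+j+k=13.
For each i, j ranges over max(0,13-i-9)..min(3,13-i):
  i=0: j in [4,3] -> 0
  i=1: j in [3,3] -> 1
  i=2: j in [2,3] -> 2
  i=3: j in [1,3] -> 3
H(13) = 0+1+2+3 = 6


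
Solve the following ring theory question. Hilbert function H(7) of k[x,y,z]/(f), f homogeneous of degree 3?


C(9,2)-C(6,2)=36-15=21


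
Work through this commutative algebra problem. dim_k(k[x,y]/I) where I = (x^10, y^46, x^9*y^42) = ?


k[x,y]/I, I = (x^10, y^46, x^9*y^42)
Rect: 10x46=460. Corner: (10-9)x(46-42)=4.
dim = 460-4 = 456


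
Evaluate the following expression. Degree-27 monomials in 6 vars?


C(d+n-1,n-1)=C(32,5)=201376


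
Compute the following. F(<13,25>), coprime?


gcd(13,25)=1 => F=ab-a-b=13*25-13-25=325-38=287


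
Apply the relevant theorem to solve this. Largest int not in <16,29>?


gcd(16,29)=1 => F=ab-a-b=16*29-16-29=464-45=419


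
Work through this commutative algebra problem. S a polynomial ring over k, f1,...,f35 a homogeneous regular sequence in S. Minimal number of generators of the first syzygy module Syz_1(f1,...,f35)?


Regular sequence => Koszul complex is the minimal free resolution.
Syz_1 minimally generated by Koszul relations f_i*e_j - f_j*e_i (i<j): mu(Syz_1) = beta_2 = C(m,2) = m(m-1)/2
m=35
35*34/2 = 595


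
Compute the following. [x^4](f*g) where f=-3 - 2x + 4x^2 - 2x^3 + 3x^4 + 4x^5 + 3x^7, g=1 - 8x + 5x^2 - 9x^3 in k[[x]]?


[x^4] = sum a_i*b_j, i+j=4
  -2*-9=18
  4*5=20
  -2*-8=16
  3*1=3
Sum=57


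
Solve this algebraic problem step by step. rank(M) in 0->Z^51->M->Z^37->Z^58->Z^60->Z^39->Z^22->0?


Alt sum=0:
(-1)^0*51 + (-1)^1*? + (-1)^2*37 + (-1)^3*58 + (-1)^4*60 + (-1)^5*39 + (-1)^6*22=0
rank(M)=73


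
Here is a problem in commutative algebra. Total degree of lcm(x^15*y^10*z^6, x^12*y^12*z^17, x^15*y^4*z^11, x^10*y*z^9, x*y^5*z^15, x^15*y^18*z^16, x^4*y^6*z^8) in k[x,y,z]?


lcm = componentwise max:
x: max(15,12,15,10,1,15,4)=15
y: max(10,12,4,1,5,18,6)=18
z: max(6,17,11,9,15,16,8)=17
Total=15+18+17=50


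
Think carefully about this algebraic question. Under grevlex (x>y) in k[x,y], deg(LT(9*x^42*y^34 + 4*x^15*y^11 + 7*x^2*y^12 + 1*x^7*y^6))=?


LT: 9*x^42*y^34
deg_x=42, deg_y=34
Total=42+34=76


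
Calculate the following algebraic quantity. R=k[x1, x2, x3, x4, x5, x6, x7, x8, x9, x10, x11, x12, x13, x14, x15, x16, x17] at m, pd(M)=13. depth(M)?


pd+depth=depth(R)=17
depth=17-13=4


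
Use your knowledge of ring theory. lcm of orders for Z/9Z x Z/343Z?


Exponent = lcm of the cyclic orders; pairwise coprime => product.
3^2*7^3=9*343=3087


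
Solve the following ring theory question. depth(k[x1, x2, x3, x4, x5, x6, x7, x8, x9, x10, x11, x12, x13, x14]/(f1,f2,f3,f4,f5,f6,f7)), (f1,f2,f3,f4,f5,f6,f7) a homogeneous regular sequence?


depth(R)=14
depth(R/I)=14-7=7


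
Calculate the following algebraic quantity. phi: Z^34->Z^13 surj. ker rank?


rank(ker) = 34-13 = 21


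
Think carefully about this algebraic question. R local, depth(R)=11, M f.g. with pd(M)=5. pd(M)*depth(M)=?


pd+depth=11
depth=11-5=6
pd*depth=5*6=30


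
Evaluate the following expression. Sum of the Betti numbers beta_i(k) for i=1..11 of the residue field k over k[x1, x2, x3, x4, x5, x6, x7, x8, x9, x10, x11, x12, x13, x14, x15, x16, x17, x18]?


Koszul resolution: beta_i(k)=C(n,i), n=18
C(18,1)=18, C(18,2)=153, C(18,3)=816, C(18,4)=3060, C(18,5)=8568, C(18,6)=18564, C(18,7)=31824, C(18,8)=43758, C(18,9)=48620, C(18,10)=43758, C(18,11)=31824
Sum=230963


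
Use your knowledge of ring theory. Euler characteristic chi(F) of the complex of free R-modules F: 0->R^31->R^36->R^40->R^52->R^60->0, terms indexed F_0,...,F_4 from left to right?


chi = sum (-1)^i * rank:
(-1)^0*31=31
(-1)^1*36=-36
(-1)^2*40=40
(-1)^3*52=-52
(-1)^4*60=60
chi=43


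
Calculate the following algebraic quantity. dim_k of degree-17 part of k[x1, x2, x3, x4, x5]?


C(d+n-1,n-1)=C(21,4)=5985


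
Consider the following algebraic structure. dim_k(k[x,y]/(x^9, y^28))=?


Basis: x^i*y^j, i<9, j<28
9*28=252


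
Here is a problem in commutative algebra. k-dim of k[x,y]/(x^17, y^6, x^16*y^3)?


k[x,y]/I, I = (x^17, y^6, x^16*y^3)
Rect: 17x6=102. Corner: (17-16)x(6-3)=3.
dim = 102-3 = 99


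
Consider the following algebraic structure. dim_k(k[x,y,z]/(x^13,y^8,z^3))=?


Basis: x^iy^jz^k, i<13,j<8,k<3
13*8*3=312


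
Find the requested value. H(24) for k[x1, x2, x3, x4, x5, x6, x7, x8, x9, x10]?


C(d+n-1,n-1)=C(33,9)=38567100


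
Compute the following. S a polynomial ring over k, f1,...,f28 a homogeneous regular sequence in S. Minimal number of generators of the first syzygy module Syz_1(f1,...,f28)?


Regular sequence => Koszul complex is the minimal free resolution.
Syz_1 minimally generated by Koszul relations f_i*e_j - f_j*e_i (i<j): mu(Syz_1) = beta_2 = C(m,2) = m(m-1)/2
m=28
28*27/2 = 378


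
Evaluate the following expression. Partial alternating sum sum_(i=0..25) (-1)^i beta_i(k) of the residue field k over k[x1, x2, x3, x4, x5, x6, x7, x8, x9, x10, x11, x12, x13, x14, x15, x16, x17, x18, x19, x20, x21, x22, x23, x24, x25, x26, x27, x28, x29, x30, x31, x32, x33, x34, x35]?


Koszul resolution: beta_i(k)=C(n,i), n=35
sum_(i=0..p) (-1)^i C(n,i) = (-1)^p C(n-1,p)
(-1)^25*C(34,25) = (-1)^25*52451256 = -52451256


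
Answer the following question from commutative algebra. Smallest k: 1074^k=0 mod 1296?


1074^k mod 1296:
k=1: 1074
k=2: 36
k=3: 1080
k=4: 0
First zero at k = 4


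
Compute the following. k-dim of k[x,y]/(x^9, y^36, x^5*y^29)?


k[x,y]/I, I = (x^9, y^36, x^5*y^29)
Rect: 9x36=324. Corner: (9-5)x(36-29)=28.
dim = 324-28 = 296


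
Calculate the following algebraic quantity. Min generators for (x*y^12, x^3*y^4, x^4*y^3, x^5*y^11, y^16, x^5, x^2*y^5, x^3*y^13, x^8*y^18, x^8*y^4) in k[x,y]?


Remove redundant (divisible by others).
x^5*y^11 redundant.
x^8*y^18 redundant.
x^3*y^13 redundant.
x^8*y^4 redundant.
Min: x^5, x^4*y^3, x^3*y^4, x^2*y^5, x*y^12, y^16
Count=6


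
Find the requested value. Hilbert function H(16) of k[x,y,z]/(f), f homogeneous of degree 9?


C(18,2)-C(9,2)=153-36=117


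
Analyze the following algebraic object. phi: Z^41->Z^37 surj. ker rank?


rank(ker) = 41-37 = 4


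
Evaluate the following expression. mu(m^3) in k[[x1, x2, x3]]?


C(n+d-1,d)=C(5,3)=10


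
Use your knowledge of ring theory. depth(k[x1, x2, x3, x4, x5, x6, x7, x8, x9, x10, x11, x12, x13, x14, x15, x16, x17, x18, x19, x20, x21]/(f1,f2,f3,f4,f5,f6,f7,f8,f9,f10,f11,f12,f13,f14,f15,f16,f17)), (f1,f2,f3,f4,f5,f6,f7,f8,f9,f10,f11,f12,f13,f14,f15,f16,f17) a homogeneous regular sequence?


depth(R)=21
depth(R/I)=21-17=4


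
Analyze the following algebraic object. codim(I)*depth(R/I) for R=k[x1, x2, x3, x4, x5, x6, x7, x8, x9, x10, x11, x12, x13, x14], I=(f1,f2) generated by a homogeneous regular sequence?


codim=2, depth=dim(R/I)=14-2=12
Product=2*12=24


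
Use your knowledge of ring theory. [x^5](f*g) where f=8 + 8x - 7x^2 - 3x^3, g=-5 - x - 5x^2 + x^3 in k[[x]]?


[x^5] = sum a_i*b_j, i+j=5
  -7*1=-7
  -3*-5=15
Sum=8


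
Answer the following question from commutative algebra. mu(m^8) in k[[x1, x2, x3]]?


C(n+d-1,d)=C(10,8)=45


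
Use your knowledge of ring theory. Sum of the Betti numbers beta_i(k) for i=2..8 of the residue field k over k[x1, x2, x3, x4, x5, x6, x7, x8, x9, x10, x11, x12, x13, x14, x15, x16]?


Koszul resolution: beta_i(k)=C(n,i), n=16
C(16,2)=120, C(16,3)=560, C(16,4)=1820, C(16,5)=4368, C(16,6)=8008, C(16,7)=11440, C(16,8)=12870
Sum=39186


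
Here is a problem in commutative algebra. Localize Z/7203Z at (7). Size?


7-primary part: 7203=7^4*3
Size=7^4=2401


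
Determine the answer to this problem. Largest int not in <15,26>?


gcd(15,26)=1 => F=ab-a-b=15*26-15-26=390-41=349


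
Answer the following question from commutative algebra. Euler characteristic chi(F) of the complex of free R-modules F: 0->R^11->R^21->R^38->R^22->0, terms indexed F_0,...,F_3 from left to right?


chi = sum (-1)^i * rank:
(-1)^0*11=11
(-1)^1*21=-21
(-1)^2*38=38
(-1)^3*22=-22
chi=6


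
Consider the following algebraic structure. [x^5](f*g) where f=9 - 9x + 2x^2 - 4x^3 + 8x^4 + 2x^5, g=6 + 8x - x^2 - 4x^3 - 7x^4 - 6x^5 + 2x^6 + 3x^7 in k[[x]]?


[x^5] = sum a_i*b_j, i+j=5
  9*-6=-54
  -9*-7=63
  2*-4=-8
  -4*-1=4
  8*8=64
  2*6=12
Sum=81


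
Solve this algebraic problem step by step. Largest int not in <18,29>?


gcd(18,29)=1 => F=ab-a-b=18*29-18-29=522-47=475


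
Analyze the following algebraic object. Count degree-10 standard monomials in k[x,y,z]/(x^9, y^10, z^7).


Need i<9, j<10, k<7 with i+j+k=10.
For each i, j ranges over max(0,10-i-6)..min(9,10-i):
  i=0: j in [4,9] -> 6
  i=1: j in [3,9] -> 7
  i=2: j in [2,8] -> 7
  i=3: j in [1,7] -> 7
  i=4: j in [0,6] -> 7
  i=5: j in [0,5] -> 6
  i=6: j in [0,4] -> 5
  i=7: j in [0,3] -> 4
  i=8: j in [0,2] -> 3
H(10) = 6+7+7+7+7+6+5+4+3 = 52


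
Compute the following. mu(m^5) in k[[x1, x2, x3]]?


C(n+d-1,d)=C(7,5)=21


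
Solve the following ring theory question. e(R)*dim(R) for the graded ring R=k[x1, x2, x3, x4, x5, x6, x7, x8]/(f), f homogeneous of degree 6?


e(R)=deg(f)=6, dim(R)=8-1=7
e*dim=6*7=42


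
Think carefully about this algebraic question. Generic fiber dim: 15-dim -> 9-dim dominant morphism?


dim(fiber)=dim(X)-dim(Y)=15-9=6


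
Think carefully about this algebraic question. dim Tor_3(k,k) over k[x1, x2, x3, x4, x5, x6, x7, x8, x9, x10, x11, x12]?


Koszul: C(n,i)=C(12,3)=220


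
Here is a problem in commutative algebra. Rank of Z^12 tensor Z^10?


rank(M(x)N) = rank(M)*rank(N)
12*10 = 120


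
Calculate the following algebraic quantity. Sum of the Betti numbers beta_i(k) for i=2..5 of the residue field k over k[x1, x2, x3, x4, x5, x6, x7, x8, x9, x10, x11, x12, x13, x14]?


Koszul resolution: beta_i(k)=C(n,i), n=14
C(14,2)=91, C(14,3)=364, C(14,4)=1001, C(14,5)=2002
Sum=3458


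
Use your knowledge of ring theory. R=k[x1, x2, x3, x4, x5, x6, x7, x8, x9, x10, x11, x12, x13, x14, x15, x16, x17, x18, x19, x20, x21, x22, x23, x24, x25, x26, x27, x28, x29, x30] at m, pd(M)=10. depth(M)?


pd+depth=depth(R)=30
depth=30-10=20


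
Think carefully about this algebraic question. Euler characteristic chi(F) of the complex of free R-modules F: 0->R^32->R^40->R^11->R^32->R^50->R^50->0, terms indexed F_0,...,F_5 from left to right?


chi = sum (-1)^i * rank:
(-1)^0*32=32
(-1)^1*40=-40
(-1)^2*11=11
(-1)^3*32=-32
(-1)^4*50=50
(-1)^5*50=-50
chi=-29


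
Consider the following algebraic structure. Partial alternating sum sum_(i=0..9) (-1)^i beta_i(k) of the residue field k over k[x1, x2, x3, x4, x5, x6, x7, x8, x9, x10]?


Koszul resolution: beta_i(k)=C(n,i), n=10
sum_(i=0..p) (-1)^i C(n,i) = (-1)^p C(n-1,p)
(-1)^9*C(9,9) = (-1)^9*1 = -1


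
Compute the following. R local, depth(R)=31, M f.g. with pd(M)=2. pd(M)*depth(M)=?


pd+depth=31
depth=31-2=29
pd*depth=2*29=58


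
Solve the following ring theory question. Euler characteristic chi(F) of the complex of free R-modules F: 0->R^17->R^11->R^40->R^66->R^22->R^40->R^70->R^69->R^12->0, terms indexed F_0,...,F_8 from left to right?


chi = sum (-1)^i * rank:
(-1)^0*17=17
(-1)^1*11=-11
(-1)^2*40=40
(-1)^3*66=-66
(-1)^4*22=22
(-1)^5*40=-40
(-1)^6*70=70
(-1)^7*69=-69
(-1)^8*12=12
chi=-25


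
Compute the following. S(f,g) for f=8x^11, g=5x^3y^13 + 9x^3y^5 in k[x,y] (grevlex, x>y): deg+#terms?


LT(f)=8x^11, LT(g)=5x^3y^13
lcm(LM)=x^11y^13
S(f,g) (scaled by 40 to clear denominators) = 5y^13*f - 8x^8*g = -72x^11y^5
1 terms, deg 16.
16+1=17


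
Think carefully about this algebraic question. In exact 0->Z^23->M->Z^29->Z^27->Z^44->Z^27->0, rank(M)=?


Alt sum=0:
(-1)^0*23 + (-1)^1*? + (-1)^2*29 + (-1)^3*27 + (-1)^4*44 + (-1)^5*27=0
rank(M)=42


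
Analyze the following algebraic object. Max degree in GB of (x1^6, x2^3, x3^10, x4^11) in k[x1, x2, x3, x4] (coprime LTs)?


Pure powers, coprime LTs => already GB.
Degrees: 6, 3, 10, 11
Max=11


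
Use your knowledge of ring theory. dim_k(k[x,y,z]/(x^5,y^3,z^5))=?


Basis: x^iy^jz^k, i<5,j<3,k<5
5*3*5=75


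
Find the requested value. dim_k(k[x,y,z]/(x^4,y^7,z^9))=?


Basis: x^iy^jz^k, i<4,j<7,k<9
4*7*9=252


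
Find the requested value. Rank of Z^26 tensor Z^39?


rank(M(x)N) = rank(M)*rank(N)
26*39 = 1014


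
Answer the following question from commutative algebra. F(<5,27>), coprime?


gcd(5,27)=1 => F=ab-a-b=5*27-5-27=135-32=103


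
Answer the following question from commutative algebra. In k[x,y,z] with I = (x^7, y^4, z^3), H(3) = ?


Need i<7, j<4, k<3 with i+j+k=3.
For each i, j ranges over max(0,3-i-2)..min(3,3-i):
  i=0: j in [1,3] -> 3
  i=1: j in [0,2] -> 3
  i=2: j in [0,1] -> 2
  i=3: j in [0,0] -> 1
H(3) = 3+3+2+1 = 9


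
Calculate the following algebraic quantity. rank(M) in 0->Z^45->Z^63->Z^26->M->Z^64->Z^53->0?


Alt sum=0:
(-1)^0*45 + (-1)^1*63 + (-1)^2*26 + (-1)^3*? + (-1)^4*64 + (-1)^5*53=0
rank(M)=19


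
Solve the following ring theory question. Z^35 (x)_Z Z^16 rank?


rank(M(x)N) = rank(M)*rank(N)
35*16 = 560


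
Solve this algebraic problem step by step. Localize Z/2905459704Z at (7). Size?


7-primary part: 2905459704=7^9*72
Size=7^9=40353607


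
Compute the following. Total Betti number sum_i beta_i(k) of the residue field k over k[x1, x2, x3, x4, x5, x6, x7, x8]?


Koszul resolution: beta_i(k)=C(n,i), n=8
sum_i C(8,i) = 2^8 = 256


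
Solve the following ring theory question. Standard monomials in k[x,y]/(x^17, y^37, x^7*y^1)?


k[x,y]/I, I = (x^17, y^37, x^7*y^1)
Rect: 17x37=629. Corner: (17-7)x(37-1)=360.
dim = 629-360 = 269


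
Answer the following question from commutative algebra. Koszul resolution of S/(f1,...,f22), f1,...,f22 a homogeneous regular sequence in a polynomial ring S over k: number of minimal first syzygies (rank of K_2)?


Regular sequence => Koszul complex is the minimal free resolution.
Syz_1 minimally generated by Koszul relations f_i*e_j - f_j*e_i (i<j): mu(Syz_1) = beta_2 = C(m,2) = m(m-1)/2
m=22
22*21/2 = 231


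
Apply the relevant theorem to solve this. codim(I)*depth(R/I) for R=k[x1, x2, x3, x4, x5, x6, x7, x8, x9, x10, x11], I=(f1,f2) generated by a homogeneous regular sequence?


codim=2, depth=dim(R/I)=11-2=9
Product=2*9=18


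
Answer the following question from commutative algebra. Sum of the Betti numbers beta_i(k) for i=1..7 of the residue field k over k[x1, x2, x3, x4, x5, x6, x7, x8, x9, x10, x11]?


Koszul resolution: beta_i(k)=C(n,i), n=11
C(11,1)=11, C(11,2)=55, C(11,3)=165, C(11,4)=330, C(11,5)=462, C(11,6)=462, C(11,7)=330
Sum=1815


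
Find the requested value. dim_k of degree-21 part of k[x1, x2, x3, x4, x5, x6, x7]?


C(d+n-1,n-1)=C(27,6)=296010


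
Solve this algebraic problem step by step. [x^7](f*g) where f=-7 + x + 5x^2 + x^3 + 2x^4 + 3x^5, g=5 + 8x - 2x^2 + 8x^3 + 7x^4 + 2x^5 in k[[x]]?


[x^7] = sum a_i*b_j, i+j=7
  5*2=10
  1*7=7
  2*8=16
  3*-2=-6
Sum=27


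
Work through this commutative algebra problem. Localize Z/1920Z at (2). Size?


2-primary part: 1920=2^7*15
Size=2^7=128


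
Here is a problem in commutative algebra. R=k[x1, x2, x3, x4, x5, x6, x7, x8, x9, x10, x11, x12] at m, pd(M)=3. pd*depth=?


pd+depth=12
depth=12-3=9
pd*depth=3*9=27


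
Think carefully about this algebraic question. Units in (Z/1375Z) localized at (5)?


Local ring = Z/125Z.
phi(125) = 5^2*(5-1) = 100


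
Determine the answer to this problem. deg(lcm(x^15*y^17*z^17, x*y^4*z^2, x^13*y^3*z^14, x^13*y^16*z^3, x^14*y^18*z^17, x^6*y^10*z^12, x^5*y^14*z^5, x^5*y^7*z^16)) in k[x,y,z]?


lcm = componentwise max:
x: max(15,1,13,13,14,6,5,5)=15
y: max(17,4,3,16,18,10,14,7)=18
z: max(17,2,14,3,17,12,5,16)=17
Total=15+18+17=50


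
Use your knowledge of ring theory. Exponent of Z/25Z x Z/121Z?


Exponent = lcm of the cyclic orders; pairwise coprime => product.
5^2*11^2=25*121=3025


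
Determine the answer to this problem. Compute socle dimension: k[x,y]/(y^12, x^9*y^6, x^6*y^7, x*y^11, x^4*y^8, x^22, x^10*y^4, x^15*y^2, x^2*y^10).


Socle = ann(m) = span of standard monomials u with x*u, y*u in I (staircase corners).
Minimal generators: x^22, x^15*y^2, x^10*y^4, x^9*y^6, x^6*y^7, x^4*y^8, x^2*y^10, x*y^11, y^12
Corners: y^11, xy^10, x^3y^9, x^5y^7, x^8y^6, x^9y^5, x^14y^3, x^21y
Socle dim=8


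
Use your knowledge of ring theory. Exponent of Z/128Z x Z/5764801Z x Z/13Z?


Exponent = lcm of the cyclic orders; pairwise coprime => product.
2^7*7^8*13^1=128*5764801*13=9592628864


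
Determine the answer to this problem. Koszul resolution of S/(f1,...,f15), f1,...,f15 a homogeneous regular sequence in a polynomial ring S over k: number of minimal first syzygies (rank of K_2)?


Regular sequence => Koszul complex is the minimal free resolution.
Syz_1 minimally generated by Koszul relations f_i*e_j - f_j*e_i (i<j): mu(Syz_1) = beta_2 = C(m,2) = m(m-1)/2
m=15
15*14/2 = 105


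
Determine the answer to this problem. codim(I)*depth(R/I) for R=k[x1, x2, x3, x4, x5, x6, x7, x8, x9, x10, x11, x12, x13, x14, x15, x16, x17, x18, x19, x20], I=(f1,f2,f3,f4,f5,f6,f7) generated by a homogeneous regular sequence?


codim=7, depth=dim(R/I)=20-7=13
Product=7*13=91


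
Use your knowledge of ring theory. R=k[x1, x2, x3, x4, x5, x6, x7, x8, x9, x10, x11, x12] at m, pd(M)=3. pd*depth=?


pd+depth=12
depth=12-3=9
pd*depth=3*9=27


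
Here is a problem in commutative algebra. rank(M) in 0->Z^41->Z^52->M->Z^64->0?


Alt sum=0:
(-1)^0*41 + (-1)^1*52 + (-1)^2*? + (-1)^3*64=0
rank(M)=75


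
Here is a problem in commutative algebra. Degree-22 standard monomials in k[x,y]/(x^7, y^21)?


k[x,y], I = (x^7, y^21), d = 22
Need i < 7 and d-i < 21.
Range: 2 <= i <= 6.
H(22) = 5


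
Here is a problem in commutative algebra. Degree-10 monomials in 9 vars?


C(d+n-1,n-1)=C(18,8)=43758


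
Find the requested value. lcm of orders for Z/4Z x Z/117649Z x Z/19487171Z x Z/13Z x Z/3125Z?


Exponent = lcm of the cyclic orders; pairwise coprime => product.
2^2*7^6*11^7*13^1*5^5=4*117649*19487171*13*3125=372555004409087500


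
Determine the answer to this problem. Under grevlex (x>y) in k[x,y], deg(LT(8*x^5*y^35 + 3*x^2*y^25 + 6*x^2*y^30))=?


LT: 8*x^5*y^35
deg_x=5, deg_y=35
Total=5+35=40


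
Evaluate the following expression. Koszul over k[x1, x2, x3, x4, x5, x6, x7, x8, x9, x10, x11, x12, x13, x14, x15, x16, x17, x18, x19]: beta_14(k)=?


C(n,i)=C(19,14)=11628


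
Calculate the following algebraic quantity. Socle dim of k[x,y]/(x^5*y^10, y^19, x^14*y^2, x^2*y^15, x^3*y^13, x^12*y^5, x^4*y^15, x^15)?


Socle = ann(m) = span of standard monomials u with x*u, y*u in I (staircase corners).
Redundant generators: x^4*y^15
Minimal generators: x^15, x^14*y^2, x^12*y^5, x^5*y^10, x^3*y^13, x^2*y^15, y^19
Corners: xy^18, x^2y^14, x^4y^12, x^11y^9, x^13y^4, x^14y
Socle dim=6


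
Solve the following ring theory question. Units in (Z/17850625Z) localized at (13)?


Local ring = Z/28561Z.
phi(28561) = 13^3*(13-1) = 26364


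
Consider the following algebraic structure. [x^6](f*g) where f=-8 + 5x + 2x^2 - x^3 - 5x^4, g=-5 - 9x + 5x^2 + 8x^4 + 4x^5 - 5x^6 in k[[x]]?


[x^6] = sum a_i*b_j, i+j=6
  -8*-5=40
  5*4=20
  2*8=16
  -5*5=-25
Sum=51


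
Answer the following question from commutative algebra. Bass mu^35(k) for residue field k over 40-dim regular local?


C(n,i)=C(40,35)=658008


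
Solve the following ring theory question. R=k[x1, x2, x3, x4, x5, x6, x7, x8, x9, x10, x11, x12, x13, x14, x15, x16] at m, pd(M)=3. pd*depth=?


pd+depth=16
depth=16-3=13
pd*depth=3*13=39


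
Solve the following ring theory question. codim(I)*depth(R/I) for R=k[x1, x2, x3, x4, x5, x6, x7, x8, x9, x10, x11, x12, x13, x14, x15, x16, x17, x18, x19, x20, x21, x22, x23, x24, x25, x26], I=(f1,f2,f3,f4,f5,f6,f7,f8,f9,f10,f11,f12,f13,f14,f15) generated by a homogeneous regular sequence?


codim=15, depth=dim(R/I)=26-15=11
Product=15*11=165


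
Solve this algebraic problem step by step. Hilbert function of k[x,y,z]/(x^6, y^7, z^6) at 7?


Need i<6, j<7, k<6 with i+j+k=7.
For each i, j ranges over max(0,7-i-5)..min(6,7-i):
  i=0: j in [2,6] -> 5
  i=1: j in [1,6] -> 6
  i=2: j in [0,5] -> 6
  i=3: j in [0,4] -> 5
  i=4: j in [0,3] -> 4
  i=5: j in [0,2] -> 3
H(7) = 5+6+6+5+4+3 = 29


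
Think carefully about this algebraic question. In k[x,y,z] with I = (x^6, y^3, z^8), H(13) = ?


Need i<6, j<3, k<8 with i+j+k=13.
For each i, j ranges over max(0,13-i-7)..min(2,13-i):
  i=0: j in [6,2] -> 0
  i=1: j in [5,2] -> 0
  i=2: j in [4,2] -> 0
  i=3: j in [3,2] -> 0
  i=4: j in [2,2] -> 1
  i=5: j in [1,2] -> 2
H(13) = 0+0+0+0+1+2 = 3


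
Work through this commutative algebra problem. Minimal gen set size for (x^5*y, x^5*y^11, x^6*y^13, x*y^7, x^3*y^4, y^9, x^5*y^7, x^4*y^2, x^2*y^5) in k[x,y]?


Remove redundant (divisible by others).
x^6*y^13 redundant.
x^5*y^7 redundant.
x^5*y^11 redundant.
Min: x^5*y, x^4*y^2, x^3*y^4, x^2*y^5, x*y^7, y^9
Count=6


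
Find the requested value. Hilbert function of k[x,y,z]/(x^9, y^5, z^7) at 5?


Need i<9, j<5, k<7 with i+j+k=5.
For each i, j ranges over max(0,5-i-6)..min(4,5-i):
  i=0: j in [0,4] -> 5
  i=1: j in [0,4] -> 5
  i=2: j in [0,3] -> 4
  i=3: j in [0,2] -> 3
  i=4: j in [0,1] -> 2
  i=5: j in [0,0] -> 1
H(5) = 5+5+4+3+2+1 = 20


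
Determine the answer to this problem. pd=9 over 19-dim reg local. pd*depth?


pd+depth=19
depth=19-9=10
pd*depth=9*10=90


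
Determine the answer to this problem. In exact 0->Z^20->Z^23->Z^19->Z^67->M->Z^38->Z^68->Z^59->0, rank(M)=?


Alt sum=0:
(-1)^0*20 + (-1)^1*23 + (-1)^2*19 + (-1)^3*67 + (-1)^4*? + (-1)^5*38 + (-1)^6*68 + (-1)^7*59=0
rank(M)=80


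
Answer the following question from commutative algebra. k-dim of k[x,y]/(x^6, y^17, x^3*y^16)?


k[x,y]/I, I = (x^6, y^17, x^3*y^16)
Rect: 6x17=102. Corner: (6-3)x(17-16)=3.
dim = 102-3 = 99


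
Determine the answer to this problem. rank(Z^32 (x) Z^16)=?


rank(M(x)N) = rank(M)*rank(N)
32*16 = 512


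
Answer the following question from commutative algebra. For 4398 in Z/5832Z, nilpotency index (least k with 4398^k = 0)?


4398^k mod 5832:
k=1: 4398
k=2: 3492
k=3: 2160
k=4: 5184
k=5: 1944
k=6: 0
First zero at k = 6


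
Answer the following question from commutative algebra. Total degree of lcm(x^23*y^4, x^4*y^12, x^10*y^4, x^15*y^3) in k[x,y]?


lcm = componentwise max:
x: max(23,4,10,15)=23
y: max(4,12,4,3)=12
Total=23+12=35


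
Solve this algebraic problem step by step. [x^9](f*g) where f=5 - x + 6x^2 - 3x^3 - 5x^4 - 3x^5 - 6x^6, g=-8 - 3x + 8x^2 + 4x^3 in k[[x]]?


[x^9] = sum a_i*b_j, i+j=9
  -6*4=-24
Sum=-24


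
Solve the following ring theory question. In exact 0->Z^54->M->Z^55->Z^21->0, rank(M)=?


Alt sum=0:
(-1)^0*54 + (-1)^1*? + (-1)^2*55 + (-1)^3*21=0
rank(M)=88


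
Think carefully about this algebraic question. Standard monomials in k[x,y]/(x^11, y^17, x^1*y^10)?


k[x,y]/I, I = (x^11, y^17, x^1*y^10)
Rect: 11x17=187. Corner: (11-1)x(17-10)=70.
dim = 187-70 = 117


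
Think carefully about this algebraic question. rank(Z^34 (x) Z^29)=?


rank(M(x)N) = rank(M)*rank(N)
34*29 = 986


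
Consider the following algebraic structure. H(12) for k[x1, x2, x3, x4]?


C(d+n-1,n-1)=C(15,3)=455


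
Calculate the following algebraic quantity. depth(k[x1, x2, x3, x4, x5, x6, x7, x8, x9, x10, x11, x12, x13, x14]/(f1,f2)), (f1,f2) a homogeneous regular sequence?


depth(R)=14
depth(R/I)=14-2=12


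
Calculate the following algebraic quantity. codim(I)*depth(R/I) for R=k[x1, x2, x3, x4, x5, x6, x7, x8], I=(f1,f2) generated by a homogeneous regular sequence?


codim=2, depth=dim(R/I)=8-2=6
Product=2*6=12


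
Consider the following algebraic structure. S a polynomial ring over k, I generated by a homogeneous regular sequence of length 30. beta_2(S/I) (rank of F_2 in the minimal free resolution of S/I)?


Regular sequence => Koszul complex is the minimal free resolution.
Syz_1 minimally generated by Koszul relations f_i*e_j - f_j*e_i (i<j): mu(Syz_1) = beta_2 = C(m,2) = m(m-1)/2
m=30
30*29/2 = 435


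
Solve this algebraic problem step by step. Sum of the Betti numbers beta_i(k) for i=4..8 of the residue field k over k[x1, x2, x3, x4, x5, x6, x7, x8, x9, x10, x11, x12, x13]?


Koszul resolution: beta_i(k)=C(n,i), n=13
C(13,4)=715, C(13,5)=1287, C(13,6)=1716, C(13,7)=1716, C(13,8)=1287
Sum=6721


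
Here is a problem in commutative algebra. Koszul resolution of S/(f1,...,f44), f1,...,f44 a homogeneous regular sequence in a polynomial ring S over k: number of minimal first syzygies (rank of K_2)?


Regular sequence => Koszul complex is the minimal free resolution.
Syz_1 minimally generated by Koszul relations f_i*e_j - f_j*e_i (i<j): mu(Syz_1) = beta_2 = C(m,2) = m(m-1)/2
m=44
44*43/2 = 946


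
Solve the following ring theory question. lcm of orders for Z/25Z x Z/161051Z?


Exponent = lcm of the cyclic orders; pairwise coprime => product.
5^2*11^5=25*161051=4026275


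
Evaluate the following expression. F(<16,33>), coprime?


gcd(16,33)=1 => F=ab-a-b=16*33-16-33=528-49=479


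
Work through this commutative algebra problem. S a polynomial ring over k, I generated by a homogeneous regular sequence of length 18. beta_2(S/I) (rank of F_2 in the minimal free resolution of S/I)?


Regular sequence => Koszul complex is the minimal free resolution.
Syz_1 minimally generated by Koszul relations f_i*e_j - f_j*e_i (i<j): mu(Syz_1) = beta_2 = C(m,2) = m(m-1)/2
m=18
18*17/2 = 153


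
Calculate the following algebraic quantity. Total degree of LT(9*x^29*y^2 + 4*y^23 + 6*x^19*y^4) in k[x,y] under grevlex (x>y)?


LT: 9*x^29*y^2
deg_x=29, deg_y=2
Total=29+2=31


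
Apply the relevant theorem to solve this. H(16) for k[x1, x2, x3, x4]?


C(d+n-1,n-1)=C(19,3)=969


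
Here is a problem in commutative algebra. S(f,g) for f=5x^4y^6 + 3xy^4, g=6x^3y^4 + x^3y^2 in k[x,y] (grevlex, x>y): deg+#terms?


LT(f)=5x^4y^6, LT(g)=6x^3y^4
lcm(LM)=x^4y^6
S(f,g) (scaled by 30 to clear denominators) = 6*f - 5xy^2*g = -5x^4y^4 + 18xy^4
2 terms, deg 8.
8+2=10


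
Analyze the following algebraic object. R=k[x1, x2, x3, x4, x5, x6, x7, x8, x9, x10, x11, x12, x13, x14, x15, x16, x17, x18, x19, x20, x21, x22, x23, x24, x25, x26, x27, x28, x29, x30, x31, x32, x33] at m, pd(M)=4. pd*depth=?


pd+depth=33
depth=33-4=29
pd*depth=4*29=116


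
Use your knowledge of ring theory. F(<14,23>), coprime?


gcd(14,23)=1 => F=ab-a-b=14*23-14-23=322-37=285


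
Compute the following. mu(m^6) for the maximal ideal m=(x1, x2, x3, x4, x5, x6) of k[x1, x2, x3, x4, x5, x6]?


Graded Nakayama: mu(m^d) = dim_k (m^d/m^(d+1)) = #degree-6 monomials in 6 vars
C(n+d-1,d)=C(11,6)=462


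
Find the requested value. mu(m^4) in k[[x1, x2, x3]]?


C(n+d-1,d)=C(6,4)=15


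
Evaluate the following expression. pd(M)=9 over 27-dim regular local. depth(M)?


pd+depth=depth(R)=27
depth=27-9=18


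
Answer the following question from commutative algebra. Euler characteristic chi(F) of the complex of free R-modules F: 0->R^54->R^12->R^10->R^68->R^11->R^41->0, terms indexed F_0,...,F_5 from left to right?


chi = sum (-1)^i * rank:
(-1)^0*54=54
(-1)^1*12=-12
(-1)^2*10=10
(-1)^3*68=-68
(-1)^4*11=11
(-1)^5*41=-41
chi=-46


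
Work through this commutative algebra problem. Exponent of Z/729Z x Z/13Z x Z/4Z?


Exponent = lcm of the cyclic orders; pairwise coprime => product.
3^6*13^1*2^2=729*13*4=37908


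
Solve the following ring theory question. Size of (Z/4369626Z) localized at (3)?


3-primary part: 4369626=3^10*74
Size=3^10=59049


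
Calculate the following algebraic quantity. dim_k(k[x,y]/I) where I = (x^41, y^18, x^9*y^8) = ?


k[x,y]/I, I = (x^41, y^18, x^9*y^8)
Rect: 41x18=738. Corner: (41-9)x(18-8)=320.
dim = 738-320 = 418


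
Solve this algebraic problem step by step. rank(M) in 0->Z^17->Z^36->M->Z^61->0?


Alt sum=0:
(-1)^0*17 + (-1)^1*36 + (-1)^2*? + (-1)^3*61=0
rank(M)=80


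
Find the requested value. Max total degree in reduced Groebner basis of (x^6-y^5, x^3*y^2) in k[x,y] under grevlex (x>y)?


LT(f1)=x^6, LT(f2)=x^3y^2, lcm=x^6y^2
S(f1,f2) = y^2*f1 - x^3*f2 = -y^7
Reduced GB = {f1, f2, y^7}; degrees 6, 5, 7
Max = 7


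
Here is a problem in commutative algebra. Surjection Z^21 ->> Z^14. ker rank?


rank(ker) = 21-14 = 7


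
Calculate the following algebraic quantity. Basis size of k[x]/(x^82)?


Basis: 1,x,...,x^81
dim=82


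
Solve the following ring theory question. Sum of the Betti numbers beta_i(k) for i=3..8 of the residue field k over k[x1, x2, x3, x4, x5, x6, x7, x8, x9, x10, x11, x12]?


Koszul resolution: beta_i(k)=C(n,i), n=12
C(12,3)=220, C(12,4)=495, C(12,5)=792, C(12,6)=924, C(12,7)=792, C(12,8)=495
Sum=3718


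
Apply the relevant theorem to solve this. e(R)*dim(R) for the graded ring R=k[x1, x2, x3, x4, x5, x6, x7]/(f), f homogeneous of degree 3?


e(R)=deg(f)=3, dim(R)=7-1=6
e*dim=3*6=18


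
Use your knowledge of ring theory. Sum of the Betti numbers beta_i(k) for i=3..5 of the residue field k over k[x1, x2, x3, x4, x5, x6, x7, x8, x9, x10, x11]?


Koszul resolution: beta_i(k)=C(n,i), n=11
C(11,3)=165, C(11,4)=330, C(11,5)=462
Sum=957


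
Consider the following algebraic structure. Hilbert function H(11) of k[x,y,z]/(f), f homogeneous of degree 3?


C(13,2)-C(10,2)=78-45=33


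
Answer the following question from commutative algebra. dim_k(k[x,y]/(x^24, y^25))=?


Basis: x^i*y^j, i<24, j<25
24*25=600


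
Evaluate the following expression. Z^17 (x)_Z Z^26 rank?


rank(M(x)N) = rank(M)*rank(N)
17*26 = 442


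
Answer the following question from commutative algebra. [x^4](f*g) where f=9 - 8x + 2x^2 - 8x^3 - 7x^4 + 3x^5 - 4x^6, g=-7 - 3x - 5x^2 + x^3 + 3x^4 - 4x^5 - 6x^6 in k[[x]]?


[x^4] = sum a_i*b_j, i+j=4
  9*3=27
  -8*1=-8
  2*-5=-10
  -8*-3=24
  -7*-7=49
Sum=82


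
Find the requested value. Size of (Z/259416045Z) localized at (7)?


7-primary part: 259416045=7^8*45
Size=7^8=5764801


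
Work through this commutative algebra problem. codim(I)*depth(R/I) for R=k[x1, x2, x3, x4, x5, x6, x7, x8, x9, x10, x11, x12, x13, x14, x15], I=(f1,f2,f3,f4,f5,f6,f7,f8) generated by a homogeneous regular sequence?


codim=8, depth=dim(R/I)=15-8=7
Product=8*7=56


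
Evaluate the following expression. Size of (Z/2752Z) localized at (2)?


2-primary part: 2752=2^6*43
Size=2^6=64


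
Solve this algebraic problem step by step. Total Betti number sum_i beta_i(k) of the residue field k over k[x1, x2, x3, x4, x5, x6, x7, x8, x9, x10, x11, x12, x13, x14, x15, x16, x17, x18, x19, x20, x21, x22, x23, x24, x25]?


Koszul resolution: beta_i(k)=C(n,i), n=25
sum_i C(25,i) = 2^25 = 33554432


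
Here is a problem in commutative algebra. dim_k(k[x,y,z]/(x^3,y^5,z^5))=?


Basis: x^iy^jz^k, i<3,j<5,k<5
3*5*5=75


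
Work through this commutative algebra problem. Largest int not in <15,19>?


gcd(15,19)=1 => F=ab-a-b=15*19-15-19=285-34=251


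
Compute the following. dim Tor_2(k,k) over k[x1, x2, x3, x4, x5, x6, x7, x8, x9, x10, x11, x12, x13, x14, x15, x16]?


Koszul: C(n,i)=C(16,2)=120


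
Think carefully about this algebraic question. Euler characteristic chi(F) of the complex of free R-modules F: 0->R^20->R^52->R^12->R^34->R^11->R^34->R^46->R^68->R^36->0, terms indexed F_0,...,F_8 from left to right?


chi = sum (-1)^i * rank:
(-1)^0*20=20
(-1)^1*52=-52
(-1)^2*12=12
(-1)^3*34=-34
(-1)^4*11=11
(-1)^5*34=-34
(-1)^6*46=46
(-1)^7*68=-68
(-1)^8*36=36
chi=-63


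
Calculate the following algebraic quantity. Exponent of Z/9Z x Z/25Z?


Exponent = lcm of the cyclic orders; pairwise coprime => product.
3^2*5^2=9*25=225


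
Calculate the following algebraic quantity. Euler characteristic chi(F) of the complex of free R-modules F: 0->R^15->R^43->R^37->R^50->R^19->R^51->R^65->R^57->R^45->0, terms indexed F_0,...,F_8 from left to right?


chi = sum (-1)^i * rank:
(-1)^0*15=15
(-1)^1*43=-43
(-1)^2*37=37
(-1)^3*50=-50
(-1)^4*19=19
(-1)^5*51=-51
(-1)^6*65=65
(-1)^7*57=-57
(-1)^8*45=45
chi=-20


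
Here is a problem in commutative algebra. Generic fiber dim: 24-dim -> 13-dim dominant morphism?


dim(fiber)=dim(X)-dim(Y)=24-13=11


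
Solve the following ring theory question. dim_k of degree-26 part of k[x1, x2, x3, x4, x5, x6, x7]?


C(d+n-1,n-1)=C(32,6)=906192


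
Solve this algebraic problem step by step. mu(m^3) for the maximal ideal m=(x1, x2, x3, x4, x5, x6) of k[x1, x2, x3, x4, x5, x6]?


Graded Nakayama: mu(m^d) = dim_k (m^d/m^(d+1)) = #degree-3 monomials in 6 vars
C(n+d-1,d)=C(8,3)=56


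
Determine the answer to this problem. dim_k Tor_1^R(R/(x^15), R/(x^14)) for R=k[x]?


Tor_1(R/I,R/J)=(I cap J)/IJ=(x^15)/(x^29)
dim=29-15=min(15,14)=14


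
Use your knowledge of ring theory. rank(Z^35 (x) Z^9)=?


rank(M(x)N) = rank(M)*rank(N)
35*9 = 315


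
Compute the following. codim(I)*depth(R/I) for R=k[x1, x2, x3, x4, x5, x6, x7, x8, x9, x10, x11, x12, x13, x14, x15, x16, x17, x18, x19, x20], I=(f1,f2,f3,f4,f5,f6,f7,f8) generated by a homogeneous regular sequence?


codim=8, depth=dim(R/I)=20-8=12
Product=8*12=96


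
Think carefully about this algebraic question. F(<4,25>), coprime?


gcd(4,25)=1 => F=ab-a-b=4*25-4-25=100-29=71


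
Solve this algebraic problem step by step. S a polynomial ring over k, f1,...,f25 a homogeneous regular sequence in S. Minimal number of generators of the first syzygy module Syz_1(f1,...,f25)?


Regular sequence => Koszul complex is the minimal free resolution.
Syz_1 minimally generated by Koszul relations f_i*e_j - f_j*e_i (i<j): mu(Syz_1) = beta_2 = C(m,2) = m(m-1)/2
m=25
25*24/2 = 300


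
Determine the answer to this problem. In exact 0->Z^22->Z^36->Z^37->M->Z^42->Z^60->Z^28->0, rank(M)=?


Alt sum=0:
(-1)^0*22 + (-1)^1*36 + (-1)^2*37 + (-1)^3*? + (-1)^4*42 + (-1)^5*60 + (-1)^6*28=0
rank(M)=33


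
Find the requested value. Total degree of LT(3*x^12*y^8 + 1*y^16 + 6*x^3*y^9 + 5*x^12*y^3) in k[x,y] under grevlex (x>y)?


LT: 3*x^12*y^8
deg_x=12, deg_y=8
Total=12+8=20


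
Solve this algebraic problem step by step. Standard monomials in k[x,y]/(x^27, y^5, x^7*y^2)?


k[x,y]/I, I = (x^27, y^5, x^7*y^2)
Rect: 27x5=135. Corner: (27-7)x(5-2)=60.
dim = 135-60 = 75


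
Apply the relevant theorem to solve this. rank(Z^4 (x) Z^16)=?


rank(M(x)N) = rank(M)*rank(N)
4*16 = 64


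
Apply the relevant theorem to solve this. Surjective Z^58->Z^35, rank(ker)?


rank(ker) = 58-35 = 23


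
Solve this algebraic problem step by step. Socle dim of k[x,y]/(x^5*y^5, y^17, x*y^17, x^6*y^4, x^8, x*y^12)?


Socle = ann(m) = span of standard monomials u with x*u, y*u in I (staircase corners).
Redundant generators: x*y^17
Minimal generators: x^8, x^6*y^4, x^5*y^5, x*y^12, y^17
Corners: y^16, x^4y^11, x^5y^4, x^7y^3
Socle dim=4
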